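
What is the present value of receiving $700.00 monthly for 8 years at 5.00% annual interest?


Present value of an ordinary annuity: PV = PMT × (1 − (1 + r)^(−n)) / r
Monthly rate r = 0.05/12 ≈ 0.00416667, n = 96
PV = $700.00 × (1 − (1 + 0.05/12)^(−96)) / (0.05/12)
PV = $700.00 × 78.989441
PV = $55,292.61

PV = PMT × (1-(1+r)^(-n))/r = $55,292.61


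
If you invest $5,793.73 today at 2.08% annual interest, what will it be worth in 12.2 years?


Future value formula: FV = PV × (1 + r)^t
FV = $5,793.73 × (1 + 0.0208)^12.2
FV = $5,793.73 × 1.285512
FV = $7,447.91

FV = PV × (1 + r)^t = $7,447.91


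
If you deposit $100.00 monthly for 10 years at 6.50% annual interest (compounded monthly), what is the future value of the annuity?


Future value of an ordinary annuity: FV = PMT × ((1 + r)^n − 1) / r
Monthly rate r = 0.065/12 ≈ 0.00541667, n = 120
FV = $100.00 × ((1 + 0.065/12)^120 − 1) / (0.065/12)
FV = $100.00 × 168.403154
FV = $16,840.32

FV = PMT × ((1+r)^n - 1)/r = $16,840.32


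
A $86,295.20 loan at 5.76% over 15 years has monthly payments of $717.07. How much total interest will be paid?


Total paid over the life of the loan = PMT × n.
Total paid = $717.07 × 180 = $129,072.60
Total interest = total paid − principal = $129,072.60 − $86,295.20 = $42,777.40

Total interest = (PMT × n) - PV = $42,777.40


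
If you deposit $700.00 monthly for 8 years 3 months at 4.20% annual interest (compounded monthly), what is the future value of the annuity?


Future value of an ordinary annuity: FV = PMT × ((1 + r)^n − 1) / r
Monthly rate r = 0.042/12 = 0.0035, n = 99
FV = $700.00 × ((1 + 0.042/12)^99 − 1) / (0.042/12)
FV = $700.00 × 118.072648
FV = $82,650.85

FV = PMT × ((1+r)^n - 1)/r = $82,650.85


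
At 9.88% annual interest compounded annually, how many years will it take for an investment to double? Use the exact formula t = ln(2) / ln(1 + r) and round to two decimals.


Doubling condition: (1 + r)^t = 2
Take ln of both sides: t × ln(1 + r) = ln(2)
t = ln(2) / ln(1 + r)
t = 0.693147 / 0.094219
t = 7.36

t = ln(2) / ln(1 + r) = 7.36 years


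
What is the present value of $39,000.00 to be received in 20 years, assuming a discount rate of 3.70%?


Present value formula: PV = FV / (1 + r)^t
PV = $39,000.00 / (1 + 0.037)^20
PV = $39,000.00 / 2.068117
PV = $18,857.73

PV = FV / (1 + r)^t = $18,857.73


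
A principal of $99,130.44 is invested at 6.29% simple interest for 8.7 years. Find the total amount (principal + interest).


Total amount formula: A = P(1 + rt) = P + P·r·t
Interest: I = P × r × t = $99,130.44 × 0.0629 × 8.7 = $54,247.15
A = P + I = $99,130.44 + $54,247.15 = $153,377.59

A = P + I = P(1 + rt) = $153,377.59


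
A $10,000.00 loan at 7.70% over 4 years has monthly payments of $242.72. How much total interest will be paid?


Total paid over the life of the loan = PMT × n.
Total paid = $242.72 × 48 = $11,650.56
Total interest = total paid − principal = $11,650.56 − $10,000.00 = $1,650.56

Total interest = (PMT × n) - PV = $1,650.56


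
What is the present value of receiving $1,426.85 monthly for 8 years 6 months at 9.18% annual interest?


Present value of an ordinary annuity: PV = PMT × (1 − (1 + r)^(−n)) / r
Monthly rate r = 0.0918/12 = 0.00765, n = 102
PV = $1,426.85 × (1 − (1 + 0.0918/12)^(−102)) / (0.0918/12)
PV = $1,426.85 × 70.636423
PV = $100,787.58

PV = PMT × (1-(1+r)^(-n))/r = $100,787.58


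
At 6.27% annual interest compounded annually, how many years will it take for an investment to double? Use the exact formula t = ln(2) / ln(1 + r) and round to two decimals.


Doubling condition: (1 + r)^t = 2
Take ln of both sides: t × ln(1 + r) = ln(2)
t = ln(2) / ln(1 + r)
t = 0.693147 / 0.060813
t = 11.40

t = ln(2) / ln(1 + r) = 11.40 years


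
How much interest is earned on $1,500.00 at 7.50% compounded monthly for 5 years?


Compound interest earned = final amount − principal.
A = P(1 + r/n)^(nt) = $1,500.00 × (1 + 0.075/12)^(12 × 5) = $2,179.94
Interest = A − P = $2,179.94 − $1,500.00 = $679.94

Interest = A - P = $679.94


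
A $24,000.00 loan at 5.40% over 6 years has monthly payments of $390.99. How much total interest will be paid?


Total paid over the life of the loan = PMT × n.
Total paid = $390.99 × 72 = $28,151.28
Total interest = total paid − principal = $28,151.28 − $24,000.00 = $4,151.28

Total interest = (PMT × n) - PV = $4,151.28


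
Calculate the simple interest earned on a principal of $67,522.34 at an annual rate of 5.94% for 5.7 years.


Simple interest formula: I = P × r × t
I = $67,522.34 × 0.0594 × 5.7
I = $22,861.71

I = P × r × t = $22,861.71


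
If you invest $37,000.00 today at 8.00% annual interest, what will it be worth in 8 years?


Future value formula: FV = PV × (1 + r)^t
FV = $37,000.00 × (1 + 0.08)^8
FV = $37,000.00 × 1.8509302
FV = $68,484.42

FV = PV × (1 + r)^t = $68,484.42


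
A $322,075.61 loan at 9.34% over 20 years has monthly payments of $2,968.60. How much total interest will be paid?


Total paid over the life of the loan = PMT × n.
Total paid = $2,968.60 × 240 = $712,464.00
Total interest = total paid − principal = $712,464.00 − $322,075.61 = $390,388.39

Total interest = (PMT × n) - PV = $390,388.39


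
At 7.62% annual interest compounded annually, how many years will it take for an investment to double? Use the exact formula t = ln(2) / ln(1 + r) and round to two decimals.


Doubling condition: (1 + r)^t = 2
Take ln of both sides: t × ln(1 + r) = ln(2)
t = ln(2) / ln(1 + r)
t = 0.693147 / 0.073436
t = 9.44

t = ln(2) / ln(1 + r) = 9.44 years


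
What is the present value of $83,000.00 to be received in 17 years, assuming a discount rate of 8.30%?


Present value formula: PV = FV / (1 + r)^t
PV = $83,000.00 / (1 + 0.083)^17
PV = $83,000.00 / 3.878678
PV = $21,399.04

PV = FV / (1 + r)^t = $21,399.04


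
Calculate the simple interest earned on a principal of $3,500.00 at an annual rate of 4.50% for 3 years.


Simple interest formula: I = P × r × t
I = $3,500.00 × 0.045 × 3
I = $472.50

I = P × r × t = $472.50


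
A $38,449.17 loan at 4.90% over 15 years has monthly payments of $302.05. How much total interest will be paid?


Total paid over the life of the loan = PMT × n.
Total paid = $302.05 × 180 = $54,369.00
Total interest = total paid − principal = $54,369.00 − $38,449.17 = $15,919.83

Total interest = (PMT × n) - PV = $15,919.83


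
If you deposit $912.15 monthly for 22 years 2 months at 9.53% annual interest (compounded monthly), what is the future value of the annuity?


Future value of an ordinary annuity: FV = PMT × ((1 + r)^n − 1) / r
Monthly rate r = 0.0953/12 ≈ 0.00794167, n = 266
FV = $912.15 × ((1 + 0.0953/12)^266 − 1) / (0.0953/12)
FV = $912.15 × 906.615874
FV = $826,969.67

FV = PMT × ((1+r)^n - 1)/r = $826,969.67


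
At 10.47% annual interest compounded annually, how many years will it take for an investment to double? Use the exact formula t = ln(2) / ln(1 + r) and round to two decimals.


Doubling condition: (1 + r)^t = 2
Take ln of both sides: t × ln(1 + r) = ln(2)
t = ln(2) / ln(1 + r)
t = 0.693147 / 0.099574
t = 6.96

t = ln(2) / ln(1 + r) = 6.96 years


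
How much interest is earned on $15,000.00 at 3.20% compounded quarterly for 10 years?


Compound interest earned = final amount − principal.
A = P(1 + r/n)^(nt) = $15,000.00 × (1 + 0.032/4)^(4 × 10) = $20,630.63
Interest = A − P = $20,630.63 − $15,000.00 = $5,630.63

Interest = A - P = $5,630.63


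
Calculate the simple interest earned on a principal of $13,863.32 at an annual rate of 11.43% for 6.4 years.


Simple interest formula: I = P × r × t
I = $13,863.32 × 0.1143 × 6.4
I = $10,141.30

I = P × r × t = $10,141.30


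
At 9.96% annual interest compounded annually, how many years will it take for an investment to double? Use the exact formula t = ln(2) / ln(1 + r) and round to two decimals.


Doubling condition: (1 + r)^t = 2
Take ln of both sides: t × ln(1 + r) = ln(2)
t = ln(2) / ln(1 + r)
t = 0.693147 / 0.094946
t = 7.30

t = ln(2) / ln(1 + r) = 7.30 years


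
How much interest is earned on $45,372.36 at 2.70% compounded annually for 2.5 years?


Compound interest earned = final amount − principal.
A = P(1 + r/n)^(nt) = $45,372.36 × (1 + 0.027/1)^(1 × 2.5) = $48,497.29
Interest = A − P = $48,497.29 − $45,372.36 = $3,124.93

Interest = A - P = $3,124.93


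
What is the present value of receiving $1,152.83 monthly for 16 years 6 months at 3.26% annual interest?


Present value of an ordinary annuity: PV = PMT × (1 − (1 + r)^(−n)) / r
Monthly rate r = 0.0326/12 ≈ 0.00271667, n = 198
PV = $1,152.83 × (1 − (1 + 0.0326/12)^(−198)) / (0.0326/12)
PV = $1,152.83 × 152.981826
PV = $176,362.04

PV = PMT × (1-(1+r)^(-n))/r = $176,362.04


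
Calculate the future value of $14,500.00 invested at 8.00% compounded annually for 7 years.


Compound interest formula: A = P(1 + r/n)^(nt)
A = $14,500.00 × (1 + 0.08/1)^(1 × 7)
Growth factor: (1 + 0.08/1)^7 = 1.713824
A = $14,500.00 × 1.713824
A = $24,850.45

A = P(1 + r/n)^(nt) = $24,850.45


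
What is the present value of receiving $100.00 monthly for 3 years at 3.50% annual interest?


Present value of an ordinary annuity: PV = PMT × (1 − (1 + r)^(−n)) / r
Monthly rate r = 0.035/12 ≈ 0.00291667, n = 36
PV = $100.00 × (1 − (1 + 0.035/12)^(−36)) / (0.035/12)
PV = $100.00 × 34.127270
PV = $3,412.73

PV = PMT × (1-(1+r)^(-n))/r = $3,412.73


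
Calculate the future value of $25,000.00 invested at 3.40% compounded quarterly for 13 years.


Compound interest formula: A = P(1 + r/n)^(nt)
A = $25,000.00 × (1 + 0.034/4)^(4 × 13)
Growth factor: (1 + 0.034/4)^52 = 1.5529123
A = $25,000.00 × 1.5529123
A = $38,822.81

A = P(1 + r/n)^(nt) = $38,822.81


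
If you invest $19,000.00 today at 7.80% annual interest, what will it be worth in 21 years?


Future value formula: FV = PV × (1 + r)^t
FV = $19,000.00 × (1 + 0.078)^21
FV = $19,000.00 × 4.8416565
FV = $91,991.47

FV = PV × (1 + r)^t = $91,991.47


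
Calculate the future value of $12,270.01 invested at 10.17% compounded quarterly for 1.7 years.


Compound interest formula: A = P(1 + r/n)^(nt)
A = $12,270.01 × (1 + 0.1017/4)^(4 × 1.7)
Growth factor: (1 + 0.1017/4)^6.8 = 1.1861689
A = $12,270.01 × 1.1861689
A = $14,554.30

A = P(1 + r/n)^(nt) = $14,554.30


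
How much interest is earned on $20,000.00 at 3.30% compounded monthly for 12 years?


Compound interest earned = final amount − principal.
A = P(1 + r/n)^(nt) = $20,000.00 × (1 + 0.033/12)^(12 × 12) = $29,701.24
Interest = A − P = $29,701.24 − $20,000.00 = $9,701.24

Interest = A - P = $9,701.24


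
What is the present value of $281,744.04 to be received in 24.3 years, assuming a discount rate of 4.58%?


Present value formula: PV = FV / (1 + r)^t
PV = $281,744.04 / (1 + 0.0458)^24.3
PV = $281,744.04 / 2.9689432
PV = $94,897.08

PV = FV / (1 + r)^t = $94,897.08


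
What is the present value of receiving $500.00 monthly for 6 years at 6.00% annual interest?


Present value of an ordinary annuity: PV = PMT × (1 − (1 + r)^(−n)) / r
Monthly rate r = 0.06/12 = 0.005, n = 72
PV = $500.00 × (1 − (1 + 0.06/12)^(−72)) / (0.06/12)
PV = $500.00 × 60.339514
PV = $30,169.76

PV = PMT × (1-(1+r)^(-n))/r = $30,169.76


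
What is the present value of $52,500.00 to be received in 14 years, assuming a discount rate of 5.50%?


Present value formula: PV = FV / (1 + r)^t
PV = $52,500.00 / (1 + 0.055)^14
PV = $52,500.00 / 2.1160915
PV = $24,809.89

PV = FV / (1 + r)^t = $24,809.89


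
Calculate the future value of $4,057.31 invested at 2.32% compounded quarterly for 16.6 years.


Compound interest formula: A = P(1 + r/n)^(nt)
A = $4,057.31 × (1 + 0.0232/4)^(4 × 16.6)
Growth factor: (1 + 0.0232/4)^66.4 = 1.4681564
A = $4,057.31 × 1.4681564
A = $5,956.77

A = P(1 + r/n)^(nt) = $5,956.77


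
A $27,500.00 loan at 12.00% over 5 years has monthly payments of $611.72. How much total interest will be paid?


Total paid over the life of the loan = PMT × n.
Total paid = $611.72 × 60 = $36,703.20
Total interest = total paid − principal = $36,703.20 − $27,500.00 = $9,203.20

Total interest = (PMT × n) - PV = $9,203.20


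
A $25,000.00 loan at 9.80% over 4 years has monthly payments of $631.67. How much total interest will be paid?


Total paid over the life of the loan = PMT × n.
Total paid = $631.67 × 48 = $30,320.16
Total interest = total paid − principal = $30,320.16 − $25,000.00 = $5,320.16

Total interest = (PMT × n) - PV = $5,320.16


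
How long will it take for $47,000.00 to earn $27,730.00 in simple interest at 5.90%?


Rearrange the simple interest formula for t:
I = P × r × t  ⇒  t = I / (P × r)
t = $27,730.00 / ($47,000.00 × 0.059)
t = 10

t = I/(P×r) = 10 years


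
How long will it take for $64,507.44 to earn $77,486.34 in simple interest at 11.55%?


Rearrange the simple interest formula for t:
I = P × r × t  ⇒  t = I / (P × r)
t = $77,486.34 / ($64,507.44 × 0.1155)
t = 10.4

t = I/(P×r) = 10.4 years


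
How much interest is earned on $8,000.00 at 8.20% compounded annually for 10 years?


Compound interest earned = final amount − principal.
A = P(1 + r/n)^(nt) = $8,000.00 × (1 + 0.082/1)^(1 × 10) = $17,593.92
Interest = A − P = $17,593.92 − $8,000.00 = $9,593.92

Interest = A - P = $9,593.92


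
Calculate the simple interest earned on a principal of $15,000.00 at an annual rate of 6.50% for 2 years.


Simple interest formula: I = P × r × t
I = $15,000.00 × 0.065 × 2
I = $1,950.00

I = P × r × t = $1,950.00


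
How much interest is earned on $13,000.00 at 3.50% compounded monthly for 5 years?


Compound interest earned = final amount − principal.
A = P(1 + r/n)^(nt) = $13,000.00 × (1 + 0.035/12)^(12 × 5) = $15,482.26
Interest = A − P = $15,482.26 − $13,000.00 = $2,482.26

Interest = A - P = $2,482.26


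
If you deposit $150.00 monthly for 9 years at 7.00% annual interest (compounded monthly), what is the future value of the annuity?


Future value of an ordinary annuity: FV = PMT × ((1 + r)^n − 1) / r
Monthly rate r = 0.07/12 ≈ 0.00583333, n = 108
FV = $150.00 × ((1 + 0.07/12)^108 − 1) / (0.07/12)
FV = $150.00 × 149.858909
FV = $22,478.84

FV = PMT × ((1+r)^n - 1)/r = $22,478.84


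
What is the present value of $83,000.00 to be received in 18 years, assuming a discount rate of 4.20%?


Present value formula: PV = FV / (1 + r)^t
PV = $83,000.00 / (1 + 0.042)^18
PV = $83,000.00 / 2.097099
PV = $39,578.48

PV = FV / (1 + r)^t = $39,578.48


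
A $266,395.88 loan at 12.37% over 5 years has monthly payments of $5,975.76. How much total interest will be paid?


Total paid over the life of the loan = PMT × n.
Total paid = $5,975.76 × 60 = $358,545.60
Total interest = total paid − principal = $358,545.60 − $266,395.88 = $92,149.72

Total interest = (PMT × n) - PV = $92,149.72


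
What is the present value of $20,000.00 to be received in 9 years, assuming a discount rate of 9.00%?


Present value formula: PV = FV / (1 + r)^t
PV = $20,000.00 / (1 + 0.09)^9
PV = $20,000.00 / 2.171893
PV = $9,208.56

PV = FV / (1 + r)^t = $9,208.56


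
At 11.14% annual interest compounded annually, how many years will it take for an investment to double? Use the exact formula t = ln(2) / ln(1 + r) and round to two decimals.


Doubling condition: (1 + r)^t = 2
Take ln of both sides: t × ln(1 + r) = ln(2)
t = ln(2) / ln(1 + r)
t = 0.693147 / 0.105620
t = 6.56

t = ln(2) / ln(1 + r) = 6.56 years


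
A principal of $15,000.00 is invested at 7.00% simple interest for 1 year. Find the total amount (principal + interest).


Total amount formula: A = P(1 + rt) = P + P·r·t
Interest: I = P × r × t = $15,000.00 × 0.07 × 1 = $1,050.00
A = P + I = $15,000.00 + $1,050.00 = $16,050.00

A = P + I = P(1 + rt) = $16,050.00


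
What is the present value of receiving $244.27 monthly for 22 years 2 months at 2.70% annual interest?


Present value of an ordinary annuity: PV = PMT × (1 − (1 + r)^(−n)) / r
Monthly rate r = 0.027/12 = 0.00225, n = 266
PV = $244.27 × (1 − (1 + 0.027/12)^(−266)) / (0.027/12)
PV = $244.27 × 199.997725
PV = $48,853.44

PV = PMT × (1-(1+r)^(-n))/r = $48,853.44


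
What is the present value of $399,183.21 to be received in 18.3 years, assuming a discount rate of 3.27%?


Present value formula: PV = FV / (1 + r)^t
PV = $399,183.21 / (1 + 0.0327)^18.3
PV = $399,183.21 / 1.80188653
PV = $221,536.26

PV = FV / (1 + r)^t = $221,536.26


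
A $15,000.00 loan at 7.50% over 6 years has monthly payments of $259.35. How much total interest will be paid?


Total paid over the life of the loan = PMT × n.
Total paid = $259.35 × 72 = $18,673.20
Total interest = total paid − principal = $18,673.20 − $15,000.00 = $3,673.20

Total interest = (PMT × n) - PV = $3,673.20


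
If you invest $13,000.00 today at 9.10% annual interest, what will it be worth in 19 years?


Future value formula: FV = PV × (1 + r)^t
FV = $13,000.00 × (1 + 0.091)^19
FV = $13,000.00 × 5.2320304
FV = $68,016.40

FV = PV × (1 + r)^t = $68,016.40


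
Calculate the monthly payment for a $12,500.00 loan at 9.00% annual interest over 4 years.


Loan payment formula: PMT = PV × r / (1 − (1 + r)^(−n))
Monthly rate r = 0.09/12 = 0.0075, n = 48 months
Denominator: 1 − (1 + 0.09/12)^(−48) = 0.301386
PMT = $12,500.00 × (0.09/12) / 0.301386
PMT = $311.06 per month

PMT = PV × r / (1-(1+r)^(-n)) = $311.06/month


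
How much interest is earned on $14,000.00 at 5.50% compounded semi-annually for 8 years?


Compound interest earned = final amount − principal.
A = P(1 + r/n)^(nt) = $14,000.00 × (1 + 0.055/2)^(2 × 8) = $21,609.13
Interest = A − P = $21,609.13 − $14,000.00 = $7,609.13

Interest = A - P = $7,609.13


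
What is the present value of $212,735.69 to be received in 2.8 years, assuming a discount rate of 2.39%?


Present value formula: PV = FV / (1 + r)^t
PV = $212,735.69 / (1 + 0.0239)^2.8
PV = $212,735.69 / 1.0683686
PV = $199,122.00

PV = FV / (1 + r)^t = $199,122.00


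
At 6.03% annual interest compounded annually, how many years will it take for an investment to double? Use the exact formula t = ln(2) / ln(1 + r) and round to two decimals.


Doubling condition: (1 + r)^t = 2
Take ln of both sides: t × ln(1 + r) = ln(2)
t = ln(2) / ln(1 + r)
t = 0.693147 / 0.058552
t = 11.84

t = ln(2) / ln(1 + r) = 11.84 years


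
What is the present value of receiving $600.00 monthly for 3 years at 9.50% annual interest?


Present value of an ordinary annuity: PV = PMT × (1 − (1 + r)^(−n)) / r
Monthly rate r = 0.095/12 ≈ 0.00791667, n = 36
PV = $600.00 × (1 − (1 + 0.095/12)^(−36)) / (0.095/12)
PV = $600.00 × 31.217856
PV = $18,730.71

PV = PMT × (1-(1+r)^(-n))/r = $18,730.71


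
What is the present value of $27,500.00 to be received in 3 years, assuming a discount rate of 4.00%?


Present value formula: PV = FV / (1 + r)^t
PV = $27,500.00 / (1 + 0.04)^3
PV = $27,500.00 / 1.124864
PV = $24,447.40

PV = FV / (1 + r)^t = $24,447.40


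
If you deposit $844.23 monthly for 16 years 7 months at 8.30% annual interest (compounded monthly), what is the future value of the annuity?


Future value of an ordinary annuity: FV = PMT × ((1 + r)^n − 1) / r
Monthly rate r = 0.083/12 ≈ 0.00691667, n = 199
FV = $844.23 × ((1 + 0.083/12)^199 − 1) / (0.083/12)
FV = $844.23 × 425.343805
FV = $359,088.00

FV = PMT × ((1+r)^n - 1)/r = $359,088.00


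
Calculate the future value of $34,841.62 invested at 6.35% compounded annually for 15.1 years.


Compound interest formula: A = P(1 + r/n)^(nt)
A = $34,841.62 × (1 + 0.0635/1)^(1 × 15.1)
Growth factor: (1 + 0.0635/1)^15.1 = 2.53358899
A = $34,841.62 × 2.53358899
A = $88,274.34

A = P(1 + r/n)^(nt) = $88,274.34


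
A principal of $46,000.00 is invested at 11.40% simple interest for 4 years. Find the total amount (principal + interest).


Total amount formula: A = P(1 + rt) = P + P·r·t
Interest: I = P × r × t = $46,000.00 × 0.114 × 4 = $20,976.00
A = P + I = $46,000.00 + $20,976.00 = $66,976.00

A = P + I = P(1 + rt) = $66,976.00


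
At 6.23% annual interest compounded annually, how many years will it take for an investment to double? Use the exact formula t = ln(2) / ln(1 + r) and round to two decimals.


Doubling condition: (1 + r)^t = 2
Take ln of both sides: t × ln(1 + r) = ln(2)
t = ln(2) / ln(1 + r)
t = 0.693147 / 0.060436
t = 11.47

t = ln(2) / ln(1 + r) = 11.47 years


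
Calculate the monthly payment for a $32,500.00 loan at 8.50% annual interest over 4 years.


Loan payment formula: PMT = PV × r / (1 − (1 + r)^(−n))
Monthly rate r = 0.085/12 ≈ 0.00708333, n = 48 months
Denominator: 1 − (1 + 0.085/12)^(−48) = 0.287376
PMT = $32,500.00 × (0.085/12) / 0.287376
PMT = $801.07 per month

PMT = PV × r / (1-(1+r)^(-n)) = $801.07/month


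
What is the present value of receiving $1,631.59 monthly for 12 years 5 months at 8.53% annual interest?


Present value of an ordinary annuity: PV = PMT × (1 − (1 + r)^(−n)) / r
Monthly rate r = 0.0853/12 ≈ 0.00710833, n = 149
PV = $1,631.59 × (1 − (1 + 0.0853/12)^(−149)) / (0.0853/12)
PV = $1,631.59 × 91.715606
PV = $149,642.27

PV = PMT × (1-(1+r)^(-n))/r = $149,642.27


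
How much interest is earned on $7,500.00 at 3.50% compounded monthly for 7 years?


Compound interest earned = final amount − principal.
A = P(1 + r/n)^(nt) = $7,500.00 × (1 + 0.035/12)^(12 × 7) = $9,578.74
Interest = A − P = $9,578.74 − $7,500.00 = $2,078.74

Interest = A - P = $2,078.74


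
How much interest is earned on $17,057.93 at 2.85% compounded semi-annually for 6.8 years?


Compound interest earned = final amount − principal.
A = P(1 + r/n)^(nt) = $17,057.93 × (1 + 0.0285/2)^(2 × 6.8) = $20,677.52
Interest = A − P = $20,677.52 − $17,057.93 = $3,619.59

Interest = A - P = $3,619.59


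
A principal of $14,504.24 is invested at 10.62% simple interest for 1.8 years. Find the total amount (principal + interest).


Total amount formula: A = P(1 + rt) = P + P·r·t
Interest: I = P × r × t = $14,504.24 × 0.1062 × 1.8 = $2,772.63
A = P + I = $14,504.24 + $2,772.63 = $17,276.87

A = P + I = P(1 + rt) = $17,276.87


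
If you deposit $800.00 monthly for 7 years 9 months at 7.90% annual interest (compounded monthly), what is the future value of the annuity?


Future value of an ordinary annuity: FV = PMT × ((1 + r)^n − 1) / r
Monthly rate r = 0.079/12 ≈ 0.00658333, n = 93
FV = $800.00 × ((1 + 0.079/12)^93 − 1) / (0.079/12)
FV = $800.00 × 127.728541
FV = $102,182.83

FV = PMT × ((1+r)^n - 1)/r = $102,182.83


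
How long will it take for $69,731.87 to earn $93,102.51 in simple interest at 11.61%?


Rearrange the simple interest formula for t:
I = P × r × t  ⇒  t = I / (P × r)
t = $93,102.51 / ($69,731.87 × 0.1161)
t = 11.5

t = I/(P×r) = 11.5 years


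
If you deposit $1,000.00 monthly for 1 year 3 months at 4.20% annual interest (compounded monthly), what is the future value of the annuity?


Future value of an ordinary annuity: FV = PMT × ((1 + r)^n − 1) / r
Monthly rate r = 0.042/12 = 0.0035, n = 15
FV = $1,000.00 × ((1 + 0.042/12)^15 − 1) / (0.042/12)
FV = $1,000.00 × 15.373133
FV = $15,373.13

FV = PMT × ((1+r)^n - 1)/r = $15,373.13


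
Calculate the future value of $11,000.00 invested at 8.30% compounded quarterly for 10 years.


Compound interest formula: A = P(1 + r/n)^(nt)
A = $11,000.00 × (1 + 0.083/4)^(4 × 10)
Growth factor: (1 + 0.083/4)^40 = 2.273922
A = $11,000.00 × 2.273922
A = $25,013.14

A = P(1 + r/n)^(nt) = $25,013.14


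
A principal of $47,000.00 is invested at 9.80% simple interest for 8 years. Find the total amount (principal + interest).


Total amount formula: A = P(1 + rt) = P + P·r·t
Interest: I = P × r × t = $47,000.00 × 0.098 × 8 = $36,848.00
A = P + I = $47,000.00 + $36,848.00 = $83,848.00

A = P + I = P(1 + rt) = $83,848.00


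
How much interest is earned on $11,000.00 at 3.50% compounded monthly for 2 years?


Compound interest earned = final amount − principal.
A = P(1 + r/n)^(nt) = $11,000.00 × (1 + 0.035/12)^(12 × 2) = $11,796.39
Interest = A − P = $11,796.39 − $11,000.00 = $796.39

Interest = A - P = $796.39


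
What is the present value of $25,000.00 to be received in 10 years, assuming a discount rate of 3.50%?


Present value formula: PV = FV / (1 + r)^t
PV = $25,000.00 / (1 + 0.035)^10
PV = $25,000.00 / 1.410599
PV = $17,722.97

PV = FV / (1 + r)^t = $17,722.97


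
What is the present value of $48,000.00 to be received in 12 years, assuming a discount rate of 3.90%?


Present value formula: PV = FV / (1 + r)^t
PV = $48,000.00 / (1 + 0.039)^12
PV = $48,000.00 / 1.582656
PV = $30,328.76

PV = FV / (1 + r)^t = $30,328.76


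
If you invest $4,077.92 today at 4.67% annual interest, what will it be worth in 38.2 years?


Future value formula: FV = PV × (1 + r)^t
FV = $4,077.92 × (1 + 0.0467)^38.2
FV = $4,077.92 × 5.717537
FV = $23,315.66

FV = PV × (1 + r)^t = $23,315.66


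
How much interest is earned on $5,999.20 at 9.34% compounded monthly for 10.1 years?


Compound interest earned = final amount − principal.
A = P(1 + r/n)^(nt) = $5,999.20 × (1 + 0.0934/12)^(12 × 10.1) = $15,353.05
Interest = A − P = $15,353.05 − $5,999.20 = $9,353.85

Interest = A - P = $9,353.85


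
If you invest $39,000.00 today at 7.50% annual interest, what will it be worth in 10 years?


Future value formula: FV = PV × (1 + r)^t
FV = $39,000.00 × (1 + 0.075)^10
FV = $39,000.00 × 2.0610316
FV = $80,380.23

FV = PV × (1 + r)^t = $80,380.23


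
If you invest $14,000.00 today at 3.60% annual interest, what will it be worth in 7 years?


Future value formula: FV = PV × (1 + r)^t
FV = $14,000.00 × (1 + 0.036)^7
FV = $14,000.00 × 1.280909
FV = $17,932.73

FV = PV × (1 + r)^t = $17,932.73


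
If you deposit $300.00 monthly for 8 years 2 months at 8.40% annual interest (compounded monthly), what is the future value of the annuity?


Future value of an ordinary annuity: FV = PMT × ((1 + r)^n − 1) / r
Monthly rate r = 0.084/12 = 0.007, n = 98
FV = $300.00 × ((1 + 0.084/12)^98 − 1) / (0.084/12)
FV = $300.00 × 140.145228
FV = $42,043.57

FV = PMT × ((1+r)^n - 1)/r = $42,043.57


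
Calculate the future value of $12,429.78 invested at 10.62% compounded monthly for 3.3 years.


Compound interest formula: A = P(1 + r/n)^(nt)
A = $12,429.78 × (1 + 0.1062/12)^(12 × 3.3)
Growth factor: (1 + 0.1062/12)^39.6 = 1.4175334
A = $12,429.78 × 1.4175334
A = $17,619.63

A = P(1 + r/n)^(nt) = $17,619.63


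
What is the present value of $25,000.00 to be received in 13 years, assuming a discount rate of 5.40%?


Present value formula: PV = FV / (1 + r)^t
PV = $25,000.00 / (1 + 0.054)^13
PV = $25,000.00 / 1.981198
PV = $12,618.63

PV = FV / (1 + r)^t = $12,618.63


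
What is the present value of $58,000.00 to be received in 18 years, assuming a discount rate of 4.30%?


Present value formula: PV = FV / (1 + r)^t
PV = $58,000.00 / (1 + 0.043)^18
PV = $58,000.00 / 2.133622
PV = $27,183.82

PV = FV / (1 + r)^t = $27,183.82


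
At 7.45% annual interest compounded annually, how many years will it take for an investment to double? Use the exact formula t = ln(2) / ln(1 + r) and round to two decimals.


Doubling condition: (1 + r)^t = 2
Take ln of both sides: t × ln(1 + r) = ln(2)
t = ln(2) / ln(1 + r)
t = 0.693147 / 0.071855
t = 9.65

t = ln(2) / ln(1 + r) = 9.65 years


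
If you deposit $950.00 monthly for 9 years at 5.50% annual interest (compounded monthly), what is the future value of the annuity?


Future value of an ordinary annuity: FV = PMT × ((1 + r)^n − 1) / r
Monthly rate r = 0.055/12 ≈ 0.00458333, n = 108
FV = $950.00 × ((1 + 0.055/12)^108 − 1) / (0.055/12)
FV = $950.00 × 139.340512
FV = $132,373.49

FV = PMT × ((1+r)^n - 1)/r = $132,373.49


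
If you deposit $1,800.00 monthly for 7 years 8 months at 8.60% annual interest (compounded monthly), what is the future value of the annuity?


Future value of an ordinary annuity: FV = PMT × ((1 + r)^n − 1) / r
Monthly rate r = 0.086/12 ≈ 0.00716667, n = 92
FV = $1,800.00 × ((1 + 0.086/12)^92 − 1) / (0.086/12)
FV = $1,800.00 × 129.622582
FV = $233,320.65

FV = PMT × ((1+r)^n - 1)/r = $233,320.65


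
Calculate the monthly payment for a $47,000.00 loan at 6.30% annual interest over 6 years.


Loan payment formula: PMT = PV × r / (1 − (1 + r)^(−n))
Monthly rate r = 0.063/12 = 0.00525, n = 72 months
Denominator: 1 − (1 + 0.063/12)^(−72) = 0.314092
PMT = $47,000.00 × (0.063/12) / 0.314092
PMT = $785.60 per month

PMT = PV × r / (1-(1+r)^(-n)) = $785.60/month


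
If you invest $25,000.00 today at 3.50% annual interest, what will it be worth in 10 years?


Future value formula: FV = PV × (1 + r)^t
FV = $25,000.00 × (1 + 0.035)^10
FV = $25,000.00 × 1.4105988
FV = $35,264.97

FV = PV × (1 + r)^t = $35,264.97


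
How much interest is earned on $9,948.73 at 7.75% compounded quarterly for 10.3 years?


Compound interest earned = final amount − principal.
A = P(1 + r/n)^(nt) = $9,948.73 × (1 + 0.0775/4)^(4 × 10.3) = $21,934.49
Interest = A − P = $21,934.49 − $9,948.73 = $11,985.76

Interest = A - P = $11,985.76


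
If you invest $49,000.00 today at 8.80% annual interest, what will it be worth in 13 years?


Future value formula: FV = PV × (1 + r)^t
FV = $49,000.00 × (1 + 0.088)^13
FV = $49,000.00 × 2.99347503
FV = $146,680.28

FV = PV × (1 + r)^t = $146,680.28


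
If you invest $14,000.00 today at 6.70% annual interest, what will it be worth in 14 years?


Future value formula: FV = PV × (1 + r)^t
FV = $14,000.00 × (1 + 0.067)^14
FV = $14,000.00 × 2.479145
FV = $34,708.03

FV = PV × (1 + r)^t = $34,708.03


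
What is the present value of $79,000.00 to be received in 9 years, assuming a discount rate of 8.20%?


Present value formula: PV = FV / (1 + r)^t
PV = $79,000.00 / (1 + 0.082)^9
PV = $79,000.00 / 2.03256923
PV = $38,867.06

PV = FV / (1 + r)^t = $38,867.06


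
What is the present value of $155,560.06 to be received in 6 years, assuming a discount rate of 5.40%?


Present value formula: PV = FV / (1 + r)^t
PV = $155,560.06 / (1 + 0.054)^6
PV = $155,560.06 / 1.3710196
PV = $113,463.05

PV = FV / (1 + r)^t = $113,463.05


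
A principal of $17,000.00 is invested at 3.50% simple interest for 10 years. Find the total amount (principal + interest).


Total amount formula: A = P(1 + rt) = P + P·r·t
Interest: I = P × r × t = $17,000.00 × 0.035 × 10 = $5,950.00
A = P + I = $17,000.00 + $5,950.00 = $22,950.00

A = P + I = P(1 + rt) = $22,950.00


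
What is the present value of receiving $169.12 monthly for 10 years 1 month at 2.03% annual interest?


Present value of an ordinary annuity: PV = PMT × (1 − (1 + r)^(−n)) / r
Monthly rate r = 0.0203/12 ≈ 0.00169167, n = 121
PV = $169.12 × (1 − (1 + 0.0203/12)^(−121)) / (0.0203/12)
PV = $169.12 × 109.336269
PV = $18,490.95

PV = PMT × (1-(1+r)^(-n))/r = $18,490.95


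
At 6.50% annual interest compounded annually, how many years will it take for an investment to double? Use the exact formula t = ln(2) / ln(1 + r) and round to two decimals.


Doubling condition: (1 + r)^t = 2
Take ln of both sides: t × ln(1 + r) = ln(2)
t = ln(2) / ln(1 + r)
t = 0.693147 / 0.062975
t = 11.01

t = ln(2) / ln(1 + r) = 11.01 years


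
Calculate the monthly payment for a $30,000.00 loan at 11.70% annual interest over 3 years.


Loan payment formula: PMT = PV × r / (1 − (1 + r)^(−n))
Monthly rate r = 0.117/12 = 0.00975, n = 36 months
Denominator: 1 − (1 + 0.117/12)^(−36) = 0.294818
PMT = $30,000.00 × (0.117/12) / 0.294818
PMT = $992.14 per month

PMT = PV × r / (1-(1+r)^(-n)) = $992.14/month


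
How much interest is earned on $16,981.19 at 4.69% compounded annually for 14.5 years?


Compound interest earned = final amount − principal.
A = P(1 + r/n)^(nt) = $16,981.19 × (1 + 0.0469/1)^(1 × 14.5) = $33,006.05
Interest = A − P = $33,006.05 − $16,981.19 = $16,024.86

Interest = A - P = $16,024.86


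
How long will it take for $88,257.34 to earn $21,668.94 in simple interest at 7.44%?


Rearrange the simple interest formula for t:
I = P × r × t  ⇒  t = I / (P × r)
t = $21,668.94 / ($88,257.34 × 0.0744)
t = 3.3

t = I/(P×r) = 3.3 years


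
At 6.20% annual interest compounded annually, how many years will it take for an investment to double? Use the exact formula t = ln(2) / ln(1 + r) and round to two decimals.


Doubling condition: (1 + r)^t = 2
Take ln of both sides: t × ln(1 + r) = ln(2)
t = ln(2) / ln(1 + r)
t = 0.693147 / 0.060154
t = 11.52

t = ln(2) / ln(1 + r) = 11.52 years


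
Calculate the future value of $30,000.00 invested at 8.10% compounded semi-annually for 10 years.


Compound interest formula: A = P(1 + r/n)^(nt)
A = $30,000.00 × (1 + 0.081/2)^(2 × 10)
Growth factor: (1 + 0.081/2)^20 = 2.212288
A = $30,000.00 × 2.212288
A = $66,368.64

A = P(1 + r/n)^(nt) = $66,368.64


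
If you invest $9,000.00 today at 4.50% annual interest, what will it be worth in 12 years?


Future value formula: FV = PV × (1 + r)^t
FV = $9,000.00 × (1 + 0.045)^12
FV = $9,000.00 × 1.695881
FV = $15,262.93

FV = PV × (1 + r)^t = $15,262.93


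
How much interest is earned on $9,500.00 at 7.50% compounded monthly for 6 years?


Compound interest earned = final amount − principal.
A = P(1 + r/n)^(nt) = $9,500.00 × (1 + 0.075/12)^(12 × 6) = $14,878.12
Interest = A − P = $14,878.12 − $9,500.00 = $5,378.12

Interest = A - P = $5,378.12


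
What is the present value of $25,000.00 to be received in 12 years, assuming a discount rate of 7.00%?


Present value formula: PV = FV / (1 + r)^t
PV = $25,000.00 / (1 + 0.07)^12
PV = $25,000.00 / 2.252192
PV = $11,100.30

PV = FV / (1 + r)^t = $11,100.30


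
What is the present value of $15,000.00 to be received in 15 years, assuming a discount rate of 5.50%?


Present value formula: PV = FV / (1 + r)^t
PV = $15,000.00 / (1 + 0.055)^15
PV = $15,000.00 / 2.232476
PV = $6,719.00

PV = FV / (1 + r)^t = $6,719.00


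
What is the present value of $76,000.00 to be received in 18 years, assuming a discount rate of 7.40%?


Present value formula: PV = FV / (1 + r)^t
PV = $76,000.00 / (1 + 0.074)^18
PV = $76,000.00 / 3.614740
PV = $21,025.03

PV = FV / (1 + r)^t = $21,025.03


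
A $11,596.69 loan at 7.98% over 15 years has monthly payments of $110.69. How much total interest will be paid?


Total paid over the life of the loan = PMT × n.
Total paid = $110.69 × 180 = $19,924.20
Total interest = total paid − principal = $19,924.20 − $11,596.69 = $8,327.51

Total interest = (PMT × n) - PV = $8,327.51


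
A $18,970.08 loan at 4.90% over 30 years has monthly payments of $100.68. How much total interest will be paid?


Total paid over the life of the loan = PMT × n.
Total paid = $100.68 × 360 = $36,244.80
Total interest = total paid − principal = $36,244.80 − $18,970.08 = $17,274.72

Total interest = (PMT × n) - PV = $17,274.72


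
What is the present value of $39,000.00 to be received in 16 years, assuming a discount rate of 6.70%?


Present value formula: PV = FV / (1 + r)^t
PV = $39,000.00 / (1 + 0.067)^16
PV = $39,000.00 / 2.822479
PV = $13,817.64

PV = FV / (1 + r)^t = $13,817.64


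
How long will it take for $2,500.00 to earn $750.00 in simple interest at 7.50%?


Rearrange the simple interest formula for t:
I = P × r × t  ⇒  t = I / (P × r)
t = $750.00 / ($2,500.00 × 0.075)
t = 4

t = I/(P×r) = 4 years


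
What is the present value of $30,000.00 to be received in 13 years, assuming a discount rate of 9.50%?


Present value formula: PV = FV / (1 + r)^t
PV = $30,000.00 / (1 + 0.095)^13
PV = $30,000.00 / 3.253745
PV = $9,220.14

PV = FV / (1 + r)^t = $9,220.14


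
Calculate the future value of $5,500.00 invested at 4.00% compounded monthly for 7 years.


Compound interest formula: A = P(1 + r/n)^(nt)
A = $5,500.00 × (1 + 0.04/12)^(12 × 7)
Growth factor: (1 + 0.04/12)^84 = 1.322514
A = $5,500.00 × 1.322514
A = $7,273.83

A = P(1 + r/n)^(nt) = $7,273.83


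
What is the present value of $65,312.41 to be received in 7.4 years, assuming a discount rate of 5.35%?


Present value formula: PV = FV / (1 + r)^t
PV = $65,312.41 / (1 + 0.0535)^7.4
PV = $65,312.41 / 1.4706035
PV = $44,411.98

PV = FV / (1 + r)^t = $44,411.98


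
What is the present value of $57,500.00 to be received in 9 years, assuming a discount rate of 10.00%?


Present value formula: PV = FV / (1 + r)^t
PV = $57,500.00 / (1 + 0.1)^9
PV = $57,500.00 / 2.357948
PV = $24,385.61

PV = FV / (1 + r)^t = $24,385.61


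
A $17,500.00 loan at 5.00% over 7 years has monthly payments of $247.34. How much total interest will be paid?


Total paid over the life of the loan = PMT × n.
Total paid = $247.34 × 84 = $20,776.56
Total interest = total paid − principal = $20,776.56 − $17,500.00 = $3,276.56

Total interest = (PMT × n) - PV = $3,276.56


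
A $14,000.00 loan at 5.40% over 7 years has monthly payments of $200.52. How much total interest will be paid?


Total paid over the life of the loan = PMT × n.
Total paid = $200.52 × 84 = $16,843.68
Total interest = total paid − principal = $16,843.68 − $14,000.00 = $2,843.68

Total interest = (PMT × n) - PV = $2,843.68


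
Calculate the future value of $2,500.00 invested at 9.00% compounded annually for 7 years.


Compound interest formula: A = P(1 + r/n)^(nt)
A = $2,500.00 × (1 + 0.09/1)^(1 × 7)
Growth factor: (1 + 0.09/1)^7 = 1.828039
A = $2,500.00 × 1.828039
A = $4,570.10

A = P(1 + r/n)^(nt) = $4,570.10


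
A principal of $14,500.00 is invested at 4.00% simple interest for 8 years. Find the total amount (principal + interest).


Total amount formula: A = P(1 + rt) = P + P·r·t
Interest: I = P × r × t = $14,500.00 × 0.04 × 8 = $4,640.00
A = P + I = $14,500.00 + $4,640.00 = $19,140.00

A = P + I = P(1 + rt) = $19,140.00


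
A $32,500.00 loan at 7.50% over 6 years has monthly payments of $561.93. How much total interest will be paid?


Total paid over the life of the loan = PMT × n.
Total paid = $561.93 × 72 = $40,458.96
Total interest = total paid − principal = $40,458.96 − $32,500.00 = $7,958.96

Total interest = (PMT × n) - PV = $7,958.96


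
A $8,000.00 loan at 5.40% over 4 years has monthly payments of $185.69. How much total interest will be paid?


Total paid over the life of the loan = PMT × n.
Total paid = $185.69 × 48 = $8,913.12
Total interest = total paid − principal = $8,913.12 − $8,000.00 = $913.12

Total interest = (PMT × n) - PV = $913.12


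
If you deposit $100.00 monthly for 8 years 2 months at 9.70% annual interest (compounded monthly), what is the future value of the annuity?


Future value of an ordinary annuity: FV = PMT × ((1 + r)^n − 1) / r
Monthly rate r = 0.097/12 ≈ 0.00808333, n = 98
FV = $100.00 × ((1 + 0.097/12)^98 − 1) / (0.097/12)
FV = $100.00 × 148.596473
FV = $14,859.65

FV = PMT × ((1+r)^n - 1)/r = $14,859.65


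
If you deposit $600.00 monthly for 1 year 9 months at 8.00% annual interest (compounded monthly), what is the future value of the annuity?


Future value of an ordinary annuity: FV = PMT × ((1 + r)^n − 1) / r
Monthly rate r = 0.08/12 ≈ 0.00666667, n = 21
FV = $600.00 × ((1 + 0.08/12)^21 − 1) / (0.08/12)
FV = $600.00 × 22.4609254
FV = $13,476.56

FV = PMT × ((1+r)^n - 1)/r = $13,476.56


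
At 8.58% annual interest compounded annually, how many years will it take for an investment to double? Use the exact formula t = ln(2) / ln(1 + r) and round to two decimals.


Doubling condition: (1 + r)^t = 2
Take ln of both sides: t × ln(1 + r) = ln(2)
t = ln(2) / ln(1 + r)
t = 0.693147 / 0.082317
t = 8.42

t = ln(2) / ln(1 + r) = 8.42 years
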